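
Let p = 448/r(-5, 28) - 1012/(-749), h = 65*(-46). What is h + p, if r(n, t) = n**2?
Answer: -55626898/18725 ≈ -2970.7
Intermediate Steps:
h = -2990
p = 360852/18725 (p = 448/((-5)**2) - 1012/(-749) = 448/25 - 1012*(-1/749) = 448*(1/25) + 1012/749 = 448/25 + 1012/749 = 360852/18725 ≈ 19.271)
h + p = -2990 + 360852/18725 = -55626898/18725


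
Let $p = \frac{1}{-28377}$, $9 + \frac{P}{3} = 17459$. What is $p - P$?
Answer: $- \frac{1485535951}{28377} \approx -52350.0$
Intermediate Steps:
$P = 52350$ ($P = -27 + 3 \cdot 17459 = -27 + 52377 = 52350$)
$p = - \frac{1}{28377} \approx -3.524 \cdot 10^{-5}$
$p - P = - \frac{1}{28377} - 52350 = - \frac{1485535951}{28377}$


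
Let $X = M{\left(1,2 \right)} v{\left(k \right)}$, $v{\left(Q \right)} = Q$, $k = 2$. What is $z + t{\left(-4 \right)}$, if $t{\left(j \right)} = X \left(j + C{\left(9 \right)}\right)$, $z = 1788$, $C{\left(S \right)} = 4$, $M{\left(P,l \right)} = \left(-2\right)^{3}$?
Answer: $1788$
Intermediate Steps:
$M{\left(P,l \right)} = -8$
$X = -16$ ($X = \left(-8\right) 2 = -16$)
$t{\left(j \right)} = -64 - 16 j$ ($t{\left(j \right)} = - 16 \left(j + 4\right) = - 16 \left(4 + j\right) = -64 - 16 j$)
$z + t{\left(-4 \right)} = 1788 - 0 = 1788 + \left(-64 + 64\right) = 1788 + 0 = 1788$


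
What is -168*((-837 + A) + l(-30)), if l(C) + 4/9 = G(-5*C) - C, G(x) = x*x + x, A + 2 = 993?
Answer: -11508112/3 ≈ -3.8360e+6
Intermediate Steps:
A = 991 (A = -2 + 993 = 991)
G(x) = x + x² (G(x) = x² + x = x + x²)
l(C) = -4/9 - C - 5*C*(1 - 5*C) (l(C) = -4/9 + ((-5*C)*(1 - 5*C) - C) = -4/9 + (-5*C*(1 - 5*C) - C) = -4/9 + (-C - 5*C*(1 - 5*C)) = -4/9 - C - 5*C*(1 - 5*C))
-168*((-837 + A) + l(-30)) = -168*((-837 + 991) + (-4/9 - 6*(-30) + 25*(-30)²)) = -168*(154 + (-4/9 + 180 + 25*900)) = -168*(154 + (-4/9 + 180 + 22500)) = -168*(154 + 204116/9) = -168*205502/9 = -11508112/3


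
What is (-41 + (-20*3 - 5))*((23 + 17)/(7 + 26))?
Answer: -4240/33 ≈ -128.48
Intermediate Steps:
(-41 + (-20*3 - 5))*((23 + 17)/(7 + 26)) = (-41 + (-5*12 - 5))*(40/33) = (-41 + (-60 - 5))*(40*(1/33)) = (-41 - 65)*(40/33) = -106*40/33 = -4240/33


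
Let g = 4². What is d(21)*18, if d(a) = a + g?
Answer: 666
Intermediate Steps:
g = 16
d(a) = 16 + a (d(a) = a + 16 = 16 + a)
d(21)*18 = (16 + 21)*18 = 37*18 = 666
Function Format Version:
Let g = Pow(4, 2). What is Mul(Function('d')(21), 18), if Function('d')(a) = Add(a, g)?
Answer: 666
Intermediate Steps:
g = 16
Function('d')(a) = Add(16, a) (Function('d')(a) = Add(a, 16) = Add(16, a))
Mul(Function('d')(21), 18) = Mul(Add(16, 21), 18) = Mul(37, 18) = 666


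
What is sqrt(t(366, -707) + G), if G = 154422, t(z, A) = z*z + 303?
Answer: sqrt(288681) ≈ 537.29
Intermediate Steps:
t(z, A) = 303 + z**2 (t(z, A) = z**2 + 303 = 303 + z**2)
sqrt(t(366, -707) + G) = sqrt((303 + 366**2) + 154422) = sqrt((303 + 133956) + 154422) = sqrt(134259 + 154422) = sqrt(288681)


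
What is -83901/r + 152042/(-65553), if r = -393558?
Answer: -18112461061/8599635858 ≈ -2.1062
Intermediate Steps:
-83901/r + 152042/(-65553) = -83901/(-393558) + 152042/(-65553) = -83901*(-1/393558) + 152042*(-1/65553) = 27967/131186 - 152042/65553 = -18112461061/8599635858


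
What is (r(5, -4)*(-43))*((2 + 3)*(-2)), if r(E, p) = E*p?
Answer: -8600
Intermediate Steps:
(r(5, -4)*(-43))*((2 + 3)*(-2)) = ((5*(-4))*(-43))*((2 + 3)*(-2)) = (-20*(-43))*(5*(-2)) = 860*(-10) = -8600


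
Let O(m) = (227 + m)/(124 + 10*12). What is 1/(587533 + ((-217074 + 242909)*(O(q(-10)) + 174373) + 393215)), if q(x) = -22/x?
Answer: 122/549723639457 ≈ 2.2193e-10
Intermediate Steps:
O(m) = 227/244 + m/244 (O(m) = (227 + m)/(124 + 120) = (227 + m)/244 = (227 + m)*(1/244) = 227/244 + m/244)
1/(587533 + ((-217074 + 242909)*(O(q(-10)) + 174373) + 393215)) = 1/(587533 + ((-217074 + 242909)*((227/244 + (-22/(-10))/244) + 174373) + 393215)) = 1/(587533 + (25835*((227/244 + (-22*(-⅒))/244) + 174373) + 393215)) = 1/(587533 + (25835*((227/244 + (1/244)*(11/5)) + 174373) + 393215)) = 1/(587533 + (25835*((227/244 + 11/1220) + 174373) + 393215)) = 1/(587533 + (25835*(573/610 + 174373) + 393215)) = 1/(587533 + (25835*(106368103/610) + 393215)) = 1/(587533 + (549603988201/122 + 393215)) = 1/(587533 + 549651960431/122) = 1/(549723639457/122) = 122/549723639457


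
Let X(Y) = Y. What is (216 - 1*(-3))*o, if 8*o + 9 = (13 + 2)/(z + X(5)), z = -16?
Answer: -12483/44 ≈ -283.70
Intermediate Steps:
o = -57/44 (o = -9/8 + ((13 + 2)/(-16 + 5))/8 = -9/8 + (15/(-11))/8 = -9/8 + (15*(-1/11))/8 = -9/8 + (1/8)*(-15/11) = -9/8 - 15/88 = -57/44 ≈ -1.2955)
(216 - 1*(-3))*o = (216 - 1*(-3))*(-57/44) = (216 + 3)*(-57/44) = 219*(-57/44) = -12483/44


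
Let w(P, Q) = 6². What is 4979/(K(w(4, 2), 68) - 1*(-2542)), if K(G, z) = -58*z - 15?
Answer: -383/109 ≈ -3.5138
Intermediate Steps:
w(P, Q) = 36
K(G, z) = -15 - 58*z
4979/(K(w(4, 2), 68) - 1*(-2542)) = 4979/((-15 - 58*68) - 1*(-2542)) = 4979/((-15 - 3944) + 2542) = 4979/(-3959 + 2542) = 4979/(-1417) = 4979*(-1/1417) = -383/109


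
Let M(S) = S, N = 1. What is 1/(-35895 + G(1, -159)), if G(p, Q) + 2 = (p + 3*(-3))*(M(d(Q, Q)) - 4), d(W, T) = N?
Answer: -1/35873 ≈ -2.7876e-5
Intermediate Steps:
d(W, T) = 1
G(p, Q) = 25 - 3*p (G(p, Q) = -2 + (p + 3*(-3))*(1 - 4) = -2 + (p - 9)*(-3) = -2 + (-9 + p)*(-3) = -2 + (27 - 3*p) = 25 - 3*p)
1/(-35895 + G(1, -159)) = 1/(-35895 + (25 - 3*1)) = 1/(-35895 + (25 - 3)) = 1/(-35895 + 22) = 1/(-35873) = -1/35873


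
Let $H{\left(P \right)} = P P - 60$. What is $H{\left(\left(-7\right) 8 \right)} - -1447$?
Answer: $4523$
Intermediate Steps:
$H{\left(P \right)} = -60 + P^{2}$ ($H{\left(P \right)} = P^{2} - 60 = -60 + P^{2}$)
$H{\left(\left(-7\right) 8 \right)} - -1447 = \left(-60 + \left(\left(-7\right) 8\right)^{2}\right) - -1447 = \left(-60 + \left(-56\right)^{2}\right) + 1447 = \left(-60 + 3136\right) + 1447 = 3076 + 1447 = 4523$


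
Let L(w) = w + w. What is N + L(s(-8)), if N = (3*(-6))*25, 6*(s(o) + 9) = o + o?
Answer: -1420/3 ≈ -473.33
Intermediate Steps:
s(o) = -9 + o/3 (s(o) = -9 + (o + o)/6 = -9 + (2*o)/6 = -9 + o/3)
L(w) = 2*w
N = -450 (N = -18*25 = -450)
N + L(s(-8)) = -450 + 2*(-9 + (1/3)*(-8)) = -450 + 2*(-9 - 8/3) = -450 + 2*(-35/3) = -450 - 70/3 = -1420/3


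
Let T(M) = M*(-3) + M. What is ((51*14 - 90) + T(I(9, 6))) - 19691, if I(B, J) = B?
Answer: -19085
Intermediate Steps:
T(M) = -2*M (T(M) = -3*M + M = -2*M)
((51*14 - 90) + T(I(9, 6))) - 19691 = ((51*14 - 90) - 2*9) - 19691 = ((714 - 90) - 18) - 19691 = (624 - 18) - 19691 = 606 - 19691 = -19085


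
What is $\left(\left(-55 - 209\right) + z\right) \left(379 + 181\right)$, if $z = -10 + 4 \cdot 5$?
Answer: $-142240$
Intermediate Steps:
$z = 10$ ($z = -10 + 20 = 10$)
$\left(\left(-55 - 209\right) + z\right) \left(379 + 181\right) = \left(\left(-55 - 209\right) + 10\right) \left(379 + 181\right) = \left(\left(-55 - 209\right) + 10\right) 560 = \left(-264 + 10\right) 560 = \left(-254\right) 560 = -142240$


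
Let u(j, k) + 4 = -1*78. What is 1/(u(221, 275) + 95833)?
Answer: 1/95751 ≈ 1.0444e-5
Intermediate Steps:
u(j, k) = -82 (u(j, k) = -4 - 1*78 = -4 - 78 = -82)
1/(u(221, 275) + 95833) = 1/(-82 + 95833) = 1/95751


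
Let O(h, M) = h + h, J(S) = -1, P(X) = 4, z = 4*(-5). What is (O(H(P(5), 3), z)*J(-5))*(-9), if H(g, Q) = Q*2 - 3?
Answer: 54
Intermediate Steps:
z = -20
H(g, Q) = -3 + 2*Q (H(g, Q) = 2*Q - 3 = -3 + 2*Q)
O(h, M) = 2*h
(O(H(P(5), 3), z)*J(-5))*(-9) = ((2*(-3 + 2*3))*(-1))*(-9) = ((2*(-3 + 6))*(-1))*(-9) = ((2*3)*(-1))*(-9) = (6*(-1))*(-9) = -6*(-9) = 54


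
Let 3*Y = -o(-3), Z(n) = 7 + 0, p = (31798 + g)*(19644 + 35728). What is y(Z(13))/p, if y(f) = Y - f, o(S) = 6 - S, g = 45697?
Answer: -1/429105314 ≈ -2.3304e-9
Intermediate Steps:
p = 4291053140 (p = (31798 + 45697)*(19644 + 35728) = 77495*55372 = 4291053140)
Z(n) = 7
Y = -3 (Y = (-(6 - 1*(-3)))/3 = (-(6 + 3))/3 = (-1*9)/3 = (1/3)*(-9) = -3)
y(f) = -3 - f
y(Z(13))/p = (-3 - 1*7)/4291053140 = (-3 - 7)*(1/4291053140) = -10*1/4291053140 = -1/429105314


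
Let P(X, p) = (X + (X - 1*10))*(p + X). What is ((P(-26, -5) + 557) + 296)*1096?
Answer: 3041400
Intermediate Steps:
P(X, p) = (-10 + 2*X)*(X + p) (P(X, p) = (X + (X - 10))*(X + p) = (X + (-10 + X))*(X + p) = (-10 + 2*X)*(X + p))
((P(-26, -5) + 557) + 296)*1096 = (((-10*(-26) - 10*(-5) + 2*(-26)**2 + 2*(-26)*(-5)) + 557) + 296)*1096 = (((260 + 50 + 2*676 + 260) + 557) + 296)*1096 = (((260 + 50 + 1352 + 260) + 557) + 296)*1096 = ((1922 + 557) + 296)*1096 = (2479 + 296)*1096 = 2775*1096 = 3041400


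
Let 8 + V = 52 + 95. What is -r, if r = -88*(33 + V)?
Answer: 15136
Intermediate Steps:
V = 139 (V = -8 + (52 + 95) = -8 + 147 = 139)
r = -15136 (r = -88*(33 + 139) = -88*172 = -15136)
-r = -1*(-15136) = 15136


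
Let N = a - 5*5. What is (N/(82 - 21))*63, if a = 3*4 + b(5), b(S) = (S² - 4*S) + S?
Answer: -189/61 ≈ -3.0984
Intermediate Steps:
b(S) = S² - 3*S
a = 22 (a = 3*4 + 5*(-3 + 5) = 12 + 5*2 = 12 + 10 = 22)
N = -3 (N = 22 - 5*5 = 22 - 25 = -3)
(N/(82 - 21))*63 = -3/(82 - 21)*63 = -3/61*63 = -189/61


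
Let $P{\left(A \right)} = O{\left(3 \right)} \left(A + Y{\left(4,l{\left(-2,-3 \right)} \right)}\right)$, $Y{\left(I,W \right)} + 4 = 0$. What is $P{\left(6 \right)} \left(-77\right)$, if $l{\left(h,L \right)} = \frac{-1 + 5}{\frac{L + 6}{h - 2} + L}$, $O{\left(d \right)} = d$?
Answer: $-462$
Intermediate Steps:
$l{\left(h,L \right)} = \frac{4}{L + \frac{6 + L}{-2 + h}}$ ($l{\left(h,L \right)} = \frac{4}{\frac{6 + L}{-2 + h} + L} = \frac{4}{L + \frac{6 + L}{-2 + h}}$)
$Y{\left(I,W \right)} = -4$ ($Y{\left(I,W \right)} = -4 + 0 = -4$)
$P{\left(A \right)} = -12 + 3 A$ ($P{\left(A \right)} = 3 \left(A - 4\right) = 3 \left(-4 + A\right) = -12 + 3 A$)
$P{\left(6 \right)} \left(-77\right) = \left(-12 + 3 \cdot 6\right) \left(-77\right) = \left(-12 + 18\right) \left(-77\right) = 6 \left(-77\right) = -462$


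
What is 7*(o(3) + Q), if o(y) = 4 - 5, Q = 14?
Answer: 91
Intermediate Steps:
o(y) = -1
7*(o(3) + Q) = 7*(-1 + 14) = 7*13 = 91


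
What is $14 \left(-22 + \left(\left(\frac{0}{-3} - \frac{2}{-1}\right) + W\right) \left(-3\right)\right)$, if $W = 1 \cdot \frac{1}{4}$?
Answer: $- \frac{805}{2} \approx -402.5$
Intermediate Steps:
$W = \frac{1}{4}$ ($W = 1 \cdot \frac{1}{4} = \frac{1}{4} \approx 0.25$)
$14 \left(-22 + \left(\left(\frac{0}{-3} - \frac{2}{-1}\right) + W\right) \left(-3\right)\right) = 14 \left(-22 + \left(\left(\frac{0}{-3} - \frac{2}{-1}\right) + \frac{1}{4}\right) \left(-3\right)\right) = 14 \left(-22 + \left(\left(0 \left(- \frac{1}{3}\right) - -2\right) + \frac{1}{4}\right) \left(-3\right)\right) = 14 \left(-22 + \left(\left(0 + 2\right) + \frac{1}{4}\right) \left(-3\right)\right) = 14 \left(-22 + \left(2 + \frac{1}{4}\right) \left(-3\right)\right) = 14 \left(-22 + \frac{9}{4} \left(-3\right)\right) = 14 \left(-22 - \frac{27}{4}\right) = 14 \left(- \frac{115}{4}\right) = - \frac{805}{2}$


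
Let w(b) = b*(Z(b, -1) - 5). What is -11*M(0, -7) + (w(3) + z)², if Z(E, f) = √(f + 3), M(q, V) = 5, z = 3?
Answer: 107 - 72*√2 ≈ 5.1766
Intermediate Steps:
Z(E, f) = √(3 + f)
w(b) = b*(-5 + √2) (w(b) = b*(√(3 - 1) - 5) = b*(√2 - 5) = b*(-5 + √2))
-11*M(0, -7) + (w(3) + z)² = -11*5 + (3*(-5 + √2) + 3)² = -55 + ((-15 + 3*√2) + 3)² = -55 + (-12 + 3*√2)²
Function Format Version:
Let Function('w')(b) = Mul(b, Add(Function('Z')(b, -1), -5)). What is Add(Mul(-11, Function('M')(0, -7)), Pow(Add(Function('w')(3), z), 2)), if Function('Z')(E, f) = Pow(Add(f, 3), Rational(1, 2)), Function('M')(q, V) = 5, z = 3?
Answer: Add(107, Mul(-72, Pow(2, Rational(1, 2)))) ≈ 5.1766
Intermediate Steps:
Function('Z')(E, f) = Pow(Add(3, f), Rational(1, 2))
Function('w')(b) = Mul(b, Add(-5, Pow(2, Rational(1, 2)))) (Function('w')(b) = Mul(b, Add(Pow(Add(3, -1), Rational(1, 2)), -5)) = Mul(b, Add(Pow(2, Rational(1, 2)), -5)) = Mul(b, Add(-5, Pow(2, Rational(1, 2)))))
Add(Mul(-11, Function('M')(0, -7)), Pow(Add(Function('w')(3), z), 2)) = Add(Mul(-11, 5), Pow(Add(Mul(3, Add(-5, Pow(2, Rational(1, 2)))), 3), 2)) = Add(-55, Pow(Add(Add(-15, Mul(3, Pow(2, Rational(1, 2)))), 3), 2)) = Add(-55, Pow(Add(-12, Mul(3, Pow(2, Rational(1, 2)))), 2))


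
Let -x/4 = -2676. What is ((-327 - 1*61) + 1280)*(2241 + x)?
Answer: 11546940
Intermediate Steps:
x = 10704 (x = -4*(-2676) = 10704)
((-327 - 1*61) + 1280)*(2241 + x) = ((-327 - 1*61) + 1280)*(2241 + 10704) = ((-327 - 61) + 1280)*12945 = (-388 + 1280)*12945 = 892*12945 = 11546940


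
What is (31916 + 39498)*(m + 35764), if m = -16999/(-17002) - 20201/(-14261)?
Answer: 309655489139141943/121232761 ≈ 2.5542e+9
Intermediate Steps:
m = 585880141/242465522 (m = -16999*(-1/17002) - 20201*(-1/14261) = 16999/17002 + 20201/14261 = 585880141/242465522 ≈ 2.4163)
(31916 + 39498)*(m + 35764) = (31916 + 39498)*(585880141/242465522 + 35764) = 71414*(8672122808949/242465522) = 309655489139141943/121232761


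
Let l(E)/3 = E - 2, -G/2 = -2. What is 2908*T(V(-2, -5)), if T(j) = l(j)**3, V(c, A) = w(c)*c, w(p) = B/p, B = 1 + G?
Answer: 2119932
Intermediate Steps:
G = 4 (G = -2*(-2) = 4)
B = 5 (B = 1 + 4 = 5)
l(E) = -6 + 3*E (l(E) = 3*(E - 2) = 3*(-2 + E) = -6 + 3*E)
w(p) = 5/p
V(c, A) = 5 (V(c, A) = (5/c)*c = 5)
T(j) = (-6 + 3*j)**3
2908*T(V(-2, -5)) = 2908*(27*(-2 + 5)**3) = 2908*(27*3**3) = 2908*(27*27) = 2908*729 = 2119932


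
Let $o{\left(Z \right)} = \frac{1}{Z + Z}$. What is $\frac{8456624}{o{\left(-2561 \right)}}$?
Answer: $-43314828128$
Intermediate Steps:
$o{\left(Z \right)} = \frac{1}{2 Z}$
$\frac{8456624}{o{\left(-2561 \right)}} = \frac{8456624}{\frac{1}{2} \frac{1}{-2561}} = \frac{8456624}{\frac{1}{2} \left(- \frac{1}{2561}\right)} = \frac{8456624}{- \frac{1}{5122}} = 8456624 \left(-5122\right) = -43314828128$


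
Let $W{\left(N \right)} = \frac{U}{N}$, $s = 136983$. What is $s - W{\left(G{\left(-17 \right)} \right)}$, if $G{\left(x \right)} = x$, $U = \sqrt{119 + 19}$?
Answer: $136983 + \frac{\sqrt{138}}{17} \approx 1.3698 \cdot 10^{5}$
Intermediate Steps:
$U = \sqrt{138} \approx 11.747$
$W{\left(N \right)} = \frac{\sqrt{138}}{N}$
$s - W{\left(G{\left(-17 \right)} \right)} = 136983 - \frac{\sqrt{138}}{-17} = 136983 - \sqrt{138} \left(- \frac{1}{17}\right) = 136983 - - \frac{\sqrt{138}}{17} = 136983 + \frac{\sqrt{138}}{17}$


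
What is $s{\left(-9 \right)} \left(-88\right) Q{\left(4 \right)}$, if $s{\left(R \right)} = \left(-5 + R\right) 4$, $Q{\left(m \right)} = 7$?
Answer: $34496$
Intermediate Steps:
$s{\left(R \right)} = -20 + 4 R$
$s{\left(-9 \right)} \left(-88\right) Q{\left(4 \right)} = \left(-20 + 4 \left(-9\right)\right) \left(-88\right) 7 = \left(-20 - 36\right) \left(-88\right) 7 = \left(-56\right) \left(-88\right) 7 = 4928 \cdot 7 = 34496$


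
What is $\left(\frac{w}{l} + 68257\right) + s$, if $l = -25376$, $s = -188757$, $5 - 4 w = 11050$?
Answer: $- \frac{12231220955}{101504} \approx -1.205 \cdot 10^{5}$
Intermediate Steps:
$w = - \frac{11045}{4}$ ($w = \frac{5}{4} - \frac{5525}{2} = - \frac{11045}{4} \approx -2761.3$)
$\left(\frac{w}{l} + 68257\right) + s = \left(- \frac{11045}{4 \left(-25376\right)} + 68257\right) - 188757 = \left(\left(- \frac{11045}{4}\right) \left(- \frac{1}{25376}\right) + 68257\right) - 188757 = \left(\frac{11045}{101504} + 68257\right) - 188757 = \frac{6928369573}{101504} - 188757 = - \frac{12231220955}{101504}$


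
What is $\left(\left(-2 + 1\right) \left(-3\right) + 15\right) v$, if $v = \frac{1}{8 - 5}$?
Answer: $6$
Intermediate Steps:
$v = \frac{1}{3} \approx 0.33333$
$\left(\left(-2 + 1\right) \left(-3\right) + 15\right) v = \left(\left(-2 + 1\right) \left(-3\right) + 15\right) \frac{1}{3} = \left(\left(-1\right) \left(-3\right) + 15\right) \frac{1}{3} = \left(3 + 15\right) \frac{1}{3} = 18 \cdot \frac{1}{3} = 6$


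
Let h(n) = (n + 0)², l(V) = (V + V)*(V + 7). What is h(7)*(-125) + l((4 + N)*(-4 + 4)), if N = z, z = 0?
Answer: -6125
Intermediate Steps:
N = 0
l(V) = 2*V*(7 + V) (l(V) = (2*V)*(7 + V) = 2*V*(7 + V))
h(n) = n²
h(7)*(-125) + l((4 + N)*(-4 + 4)) = 7²*(-125) + 2*((4 + 0)*(-4 + 4))*(7 + (4 + 0)*(-4 + 4)) = 49*(-125) + 2*(4*0)*(7 + 4*0) = -6125 + 2*0*(7 + 0) = -6125 + 2*0*7 = -6125 + 0 = -6125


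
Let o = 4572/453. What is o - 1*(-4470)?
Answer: 676494/151 ≈ 4480.1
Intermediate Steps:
o = 1524/151 (o = 4572*(1/453) = 1524/151 ≈ 10.093)
o - 1*(-4470) = 1524/151 - 1*(-4470) = 1524/151 + 4470 = 676494/151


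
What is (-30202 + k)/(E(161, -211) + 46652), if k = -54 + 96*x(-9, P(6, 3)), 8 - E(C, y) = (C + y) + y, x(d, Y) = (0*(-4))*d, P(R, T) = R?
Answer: -30256/46921 ≈ -0.64483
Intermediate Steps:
x(d, Y) = 0 (x(d, Y) = 0*d = 0)
E(C, y) = 8 - C - 2*y (E(C, y) = 8 - ((C + y) + y) = 8 - (C + 2*y) = 8 + (-C - 2*y) = 8 - C - 2*y)
k = -54 (k = -54 + 96*0 = -54 + 0 = -54)
(-30202 + k)/(E(161, -211) + 46652) = (-30202 - 54)/((8 - 1*161 - 2*(-211)) + 46652) = -30256/((8 - 161 + 422) + 46652) = -30256/(269 + 46652) = -30256/46921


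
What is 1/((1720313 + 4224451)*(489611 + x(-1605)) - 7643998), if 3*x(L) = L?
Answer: 1/2907433754066 ≈ 3.4395e-13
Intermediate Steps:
x(L) = L/3
1/((1720313 + 4224451)*(489611 + x(-1605)) - 7643998) = 1/((1720313 + 4224451)*(489611 + (⅓)*(-1605)) - 7643998) = 1/(5944764*(489611 - 535) - 7643998) = 1/(5944764*489076 - 7643998) = 1/(2907441398064 - 7643998) = 1/2907433754066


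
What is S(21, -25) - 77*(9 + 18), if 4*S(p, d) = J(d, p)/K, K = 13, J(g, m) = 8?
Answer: -27025/13 ≈ -2078.8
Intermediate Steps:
S(p, d) = 2/13 (S(p, d) = (8/13)/4 = (8*(1/13))/4 = (¼)*(8/13) = 2/13)
S(21, -25) - 77*(9 + 18) = 2/13 - 77*(9 + 18) = 2/13 - 77*27 = 2/13 - 1*2079 = 2/13 - 2079 = -27025/13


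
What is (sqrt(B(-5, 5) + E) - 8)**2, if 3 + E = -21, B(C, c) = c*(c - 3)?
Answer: (8 - I*sqrt(14))**2 ≈ 50.0 - 59.867*I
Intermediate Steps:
B(C, c) = c*(-3 + c)
E = -24 (E = -3 - 21 = -24)
(sqrt(B(-5, 5) + E) - 8)**2 = (sqrt(5*(-3 + 5) - 24) - 8)**2 = (sqrt(5*2 - 24) - 8)**2 = (sqrt(10 - 24) - 8)**2 = (sqrt(-14) - 8)**2 = (I*sqrt(14) - 8)**2 = (-8 + I*sqrt(14))**2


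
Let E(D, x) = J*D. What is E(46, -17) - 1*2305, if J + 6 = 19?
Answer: -1707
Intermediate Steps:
J = 13 (J = -6 + 19 = 13)
E(D, x) = 13*D
E(46, -17) - 1*2305 = 13*46 - 1*2305 = 598 - 2305 = -1707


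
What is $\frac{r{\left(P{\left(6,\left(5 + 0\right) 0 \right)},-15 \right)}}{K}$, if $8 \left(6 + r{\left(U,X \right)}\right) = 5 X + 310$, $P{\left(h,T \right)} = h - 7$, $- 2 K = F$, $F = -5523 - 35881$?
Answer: $\frac{17}{15056} \approx 0.0011291$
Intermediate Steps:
$F = -41404$
$K = 20702$ ($K = \left(- \frac{1}{2}\right) \left(-41404\right) = 20702$)
$P{\left(h,T \right)} = -7 + h$
$r{\left(U,X \right)} = \frac{131}{4} + \frac{5 X}{8}$ ($r{\left(U,X \right)} = -6 + \frac{5 X + 310}{8} = -6 + \frac{310 + 5 X}{8} = -6 + \left(\frac{155}{4} + \frac{5 X}{8}\right) = \frac{131}{4} + \frac{5 X}{8}$)
$\frac{r{\left(P{\left(6,\left(5 + 0\right) 0 \right)},-15 \right)}}{K} = \frac{\frac{131}{4} + \frac{5}{8} \left(-15\right)}{20702} = \left(\frac{131}{4} - \frac{75}{8}\right) \frac{1}{20702} = \frac{187}{8} \cdot \frac{1}{20702} = \frac{17}{15056}$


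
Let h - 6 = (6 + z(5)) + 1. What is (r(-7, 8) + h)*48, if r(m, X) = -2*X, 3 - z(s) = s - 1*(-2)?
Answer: -336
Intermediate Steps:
z(s) = 1 - s (z(s) = 3 - (s - 1*(-2)) = 3 - (s + 2) = 3 - (2 + s) = 3 + (-2 - s) = 1 - s)
h = 9 (h = 6 + ((6 + (1 - 1*5)) + 1) = 6 + ((6 + (1 - 5)) + 1) = 6 + ((6 - 4) + 1) = 6 + (2 + 1) = 6 + 3 = 9)
(r(-7, 8) + h)*48 = (-2*8 + 9)*48 = (-16 + 9)*48 = -7*48 = -336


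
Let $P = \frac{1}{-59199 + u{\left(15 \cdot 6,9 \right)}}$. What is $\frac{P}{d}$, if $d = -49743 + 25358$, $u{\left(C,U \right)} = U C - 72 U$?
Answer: $\frac{1}{1439617245} \approx 6.9463 \cdot 10^{-10}$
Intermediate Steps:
$u{\left(C,U \right)} = - 72 U + C U$ ($u{\left(C,U \right)} = C U - 72 U = - 72 U + C U$)
$d = -24385$
$P = - \frac{1}{59037}$ ($P = \frac{1}{-59199 + 9 \left(-72 + 15 \cdot 6\right)} = \frac{1}{-59199 + 9 \left(-72 + 90\right)} = \frac{1}{-59199 + 9 \cdot 18} = \frac{1}{-59199 + 162} = \frac{1}{-59037} = - \frac{1}{59037} \approx -1.6939 \cdot 10^{-5}$)
$\frac{P}{d} = - \frac{1}{59037 \left(-24385\right)} = \left(- \frac{1}{59037}\right) \left(- \frac{1}{24385}\right) = \frac{1}{1439617245}$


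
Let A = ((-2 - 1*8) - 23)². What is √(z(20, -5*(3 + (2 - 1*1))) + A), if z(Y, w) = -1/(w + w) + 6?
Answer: √438010/20 ≈ 33.091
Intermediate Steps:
A = 1089 (A = ((-2 - 8) - 23)² = (-10 - 23)² = (-33)² = 1089)
z(Y, w) = 6 - 1/(2*w) (z(Y, w) = -1/(2*w) + 6 = 6 - 1/(2*w))
√(z(20, -5*(3 + (2 - 1*1))) + A) = √((6 - (-1/(5*(3 + (2 - 1*1))))/2) + 1089) = √((6 - (-1/(5*(3 + (2 - 1))))/2) + 1089) = √((6 - (-1/(5*(3 + 1)))/2) + 1089) = √((6 - 1/(2*((-5*4)))) + 1089) = √((6 - ½/(-20)) + 1089) = √((6 - ½*(-1/20)) + 1089) = √((6 + 1/40) + 1089) = √(241/40 + 1089) = √(43801/40) = √438010/20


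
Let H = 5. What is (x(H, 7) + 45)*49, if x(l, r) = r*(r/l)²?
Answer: 71932/25 ≈ 2877.3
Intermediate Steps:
x(l, r) = r³/l² (x(l, r) = r*(r²/l²) = r³/l²)
(x(H, 7) + 45)*49 = (7³/5² + 45)*49 = ((1/25)*343 + 45)*49 = (343/25 + 45)*49 = (1468/25)*49 = 71932/25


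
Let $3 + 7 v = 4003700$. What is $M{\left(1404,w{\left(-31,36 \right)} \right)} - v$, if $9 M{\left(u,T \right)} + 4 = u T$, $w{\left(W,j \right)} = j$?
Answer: $- \frac{35679493}{63} \approx -5.6634 \cdot 10^{5}$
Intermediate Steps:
$v = \frac{4003697}{7}$ ($v = - \frac{3}{7} + \frac{1}{7} \cdot 4003700 = - \frac{3}{7} + \frac{4003700}{7} = \frac{4003697}{7} \approx 5.7196 \cdot 10^{5}$)
$M{\left(u,T \right)} = - \frac{4}{9} + \frac{T u}{9}$ ($M{\left(u,T \right)} = - \frac{4}{9} + \frac{u T}{9} = - \frac{4}{9} + \frac{T u}{9}$)
$M{\left(1404,w{\left(-31,36 \right)} \right)} - v = \left(- \frac{4}{9} + \frac{1}{9} \cdot 36 \cdot 1404\right) - \frac{4003697}{7} = \left(- \frac{4}{9} + 5616\right) - \frac{4003697}{7} = \frac{50540}{9} - \frac{4003697}{7} = - \frac{35679493}{63}$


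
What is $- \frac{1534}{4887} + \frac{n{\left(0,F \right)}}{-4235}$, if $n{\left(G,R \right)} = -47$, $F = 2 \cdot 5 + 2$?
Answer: $- \frac{6266801}{20696445} \approx -0.3028$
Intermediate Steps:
$F = 12$ ($F = 10 + 2 = 12$)
$- \frac{1534}{4887} + \frac{n{\left(0,F \right)}}{-4235} = - \frac{1534}{4887} - \frac{47}{-4235} = \left(-1534\right) \frac{1}{4887} - - \frac{47}{4235} = - \frac{1534}{4887} + \frac{47}{4235} = - \frac{6266801}{20696445}$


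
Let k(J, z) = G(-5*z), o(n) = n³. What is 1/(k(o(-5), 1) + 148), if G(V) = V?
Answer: 1/143 ≈ 0.0069930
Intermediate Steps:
k(J, z) = -5*z
1/(k(o(-5), 1) + 148) = 1/(-5*1 + 148) = 1/(-5 + 148) = 1/143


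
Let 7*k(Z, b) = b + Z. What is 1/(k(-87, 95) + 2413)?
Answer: 7/16899 ≈ 0.00041423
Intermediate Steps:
k(Z, b) = Z/7 + b/7 (k(Z, b) = (b + Z)/7 = (Z + b)/7 = Z/7 + b/7)
1/(k(-87, 95) + 2413) = 1/(((⅐)*(-87) + (⅐)*95) + 2413) = 1/((-87/7 + 95/7) + 2413) = 1/(8/7 + 2413) = 1/(16899/7) = 7/16899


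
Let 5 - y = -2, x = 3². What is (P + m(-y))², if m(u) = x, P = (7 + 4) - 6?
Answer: 196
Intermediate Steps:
x = 9
P = 5 (P = 11 - 6 = 5)
y = 7 (y = 5 - 1*(-2) = 5 + 2 = 7)
m(u) = 9
(P + m(-y))² = (5 + 9)² = 14² = 196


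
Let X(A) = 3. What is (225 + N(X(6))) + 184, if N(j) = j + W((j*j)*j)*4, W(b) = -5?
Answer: 392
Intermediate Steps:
N(j) = -20 + j (N(j) = j - 5*4 = j - 20 = -20 + j)
(225 + N(X(6))) + 184 = (225 + (-20 + 3)) + 184 = (225 - 17) + 184 = 208 + 184 = 392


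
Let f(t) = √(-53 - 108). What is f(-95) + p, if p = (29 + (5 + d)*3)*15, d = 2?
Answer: 750 + I*√161 ≈ 750.0 + 12.689*I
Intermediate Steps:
f(t) = I*√161 (f(t) = √(-161) = I*√161)
p = 750 (p = (29 + (5 + 2)*3)*15 = (29 + 7*3)*15 = (29 + 21)*15 = 50*15 = 750)
f(-95) + p = I*√161 + 750 = 750 + I*√161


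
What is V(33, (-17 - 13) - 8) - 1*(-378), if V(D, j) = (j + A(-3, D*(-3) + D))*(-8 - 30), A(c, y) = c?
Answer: 1936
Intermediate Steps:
V(D, j) = 114 - 38*j (V(D, j) = (j - 3)*(-8 - 30) = (-3 + j)*(-38) = 114 - 38*j)
V(33, (-17 - 13) - 8) - 1*(-378) = (114 - 38*((-17 - 13) - 8)) - 1*(-378) = (114 - 38*(-30 - 8)) + 378 = (114 - 38*(-38)) + 378 = (114 + 1444) + 378 = 1558 + 378 = 1936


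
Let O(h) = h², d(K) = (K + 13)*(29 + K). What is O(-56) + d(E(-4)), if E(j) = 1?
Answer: 3556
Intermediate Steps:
d(K) = (13 + K)*(29 + K)
O(-56) + d(E(-4)) = (-56)² + (377 + 1² + 42*1) = 3136 + (377 + 1 + 42) = 3136 + 420 = 3556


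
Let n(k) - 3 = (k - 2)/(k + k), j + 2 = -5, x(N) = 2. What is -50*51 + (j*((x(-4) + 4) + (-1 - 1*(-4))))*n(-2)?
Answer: -2802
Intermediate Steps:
j = -7 (j = -2 - 5 = -7)
n(k) = 3 + (-2 + k)/(2*k) (n(k) = 3 + (k - 2)/(k + k) = 3 + (-2 + k)/((2*k)) = 3 + (-2 + k)*(1/(2*k)) = 3 + (-2 + k)/(2*k))
-50*51 + (j*((x(-4) + 4) + (-1 - 1*(-4))))*n(-2) = -50*51 + (-7*((2 + 4) + (-1 - 1*(-4))))*(7/2 - 1/(-2)) = -2550 + (-7*(6 + (-1 + 4)))*(7/2 - 1*(-½)) = -2550 + (-7*(6 + 3))*(7/2 + ½) = -2550 - 7*9*4 = -2550 - 63*4 = -2550 - 252 = -2802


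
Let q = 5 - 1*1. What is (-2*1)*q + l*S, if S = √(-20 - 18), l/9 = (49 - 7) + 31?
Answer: -8 + 657*I*√38 ≈ -8.0 + 4050.0*I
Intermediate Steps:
l = 657 (l = 9*((49 - 7) + 31) = 9*(42 + 31) = 9*73 = 657)
q = 4 (q = 5 - 1 = 4)
S = I*√38 (S = √(-38) = I*√38 ≈ 6.1644*I)
(-2*1)*q + l*S = -2*1*4 + 657*(I*√38) = -2*4 + 657*I*√38 = -8 + 657*I*√38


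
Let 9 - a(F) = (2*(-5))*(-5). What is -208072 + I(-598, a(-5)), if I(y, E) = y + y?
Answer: -209268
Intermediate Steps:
a(F) = -41 (a(F) = 9 - 2*(-5)*(-5) = 9 - (-10)*(-5) = 9 - 1*50 = 9 - 50 = -41)
I(y, E) = 2*y
-208072 + I(-598, a(-5)) = -208072 + 2*(-598) = -208072 - 1196 = -209268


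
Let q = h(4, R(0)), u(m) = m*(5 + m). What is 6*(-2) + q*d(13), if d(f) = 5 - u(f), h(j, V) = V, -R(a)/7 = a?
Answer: -12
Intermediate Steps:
R(a) = -7*a
q = 0 (q = -7*0 = 0)
d(f) = 5 - f*(5 + f)
6*(-2) + q*d(13) = 6*(-2) + 0*(5 - 1*13*(5 + 13)) = -12 + 0*(5 - 1*13*18) = -12 + 0*(5 - 234) = -12 + 0*(-229) = -12 + 0 = -12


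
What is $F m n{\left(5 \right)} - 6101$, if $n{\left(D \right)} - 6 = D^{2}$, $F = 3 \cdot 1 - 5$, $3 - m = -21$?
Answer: $-7589$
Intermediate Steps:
$m = 24$ ($m = 3 - -21 = 3 + 21 = 24$)
$F = -2$ ($F = 3 - 5 = -2$)
$n{\left(D \right)} = 6 + D^{2}$
$F m n{\left(5 \right)} - 6101 = \left(-2\right) 24 \left(6 + 5^{2}\right) - 6101 = - 48 \left(6 + 25\right) + \left(-3597 + \left(-9823 + 7319\right)\right) = \left(-48\right) 31 - 6101 = -1488 - 6101 = -7589$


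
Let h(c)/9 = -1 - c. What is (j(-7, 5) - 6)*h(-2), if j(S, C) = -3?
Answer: -81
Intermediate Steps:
h(c) = -9 - 9*c (h(c) = 9*(-1 - c) = -9 - 9*c)
(j(-7, 5) - 6)*h(-2) = (-3 - 6)*(-9 - 9*(-2)) = -9*(-9 + 18) = -9*9 = -81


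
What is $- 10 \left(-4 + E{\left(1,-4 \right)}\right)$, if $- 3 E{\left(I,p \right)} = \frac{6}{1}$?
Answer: $60$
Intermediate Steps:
$E{\left(I,p \right)} = -2$ ($E{\left(I,p \right)} = - \frac{6 \cdot 1^{-1}}{3} = - \frac{6 \cdot 1}{3} = \left(- \frac{1}{3}\right) 6 = -2$)
$- 10 \left(-4 + E{\left(1,-4 \right)}\right) = - 10 \left(-4 - 2\right) = \left(-10\right) \left(-6\right) = 60$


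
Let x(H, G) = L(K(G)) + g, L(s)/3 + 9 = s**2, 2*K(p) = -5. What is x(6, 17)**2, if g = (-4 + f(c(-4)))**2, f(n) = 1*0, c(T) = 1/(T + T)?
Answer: 961/16 ≈ 60.063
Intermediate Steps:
c(T) = 1/(2*T)
K(p) = -5/2 (K(p) = (1/2)*(-5) = -5/2)
L(s) = -27 + 3*s**2
f(n) = 0
g = 16 (g = (-4 + 0)**2 = (-4)**2 = 16)
x(H, G) = 31/4 (x(H, G) = (-27 + 3*(-5/2)**2) + 16 = (-27 + 3*(25/4)) + 16 = (-27 + 75/4) + 16 = -33/4 + 16 = 31/4)
x(6, 17)**2 = (31/4)**2 = 961/16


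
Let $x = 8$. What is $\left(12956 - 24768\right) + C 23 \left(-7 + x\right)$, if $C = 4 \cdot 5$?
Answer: $-11352$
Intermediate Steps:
$C = 20$
$\left(12956 - 24768\right) + C 23 \left(-7 + x\right) = \left(12956 - 24768\right) + 20 \cdot 23 \left(-7 + 8\right) = -11812 + 460 \cdot 1 = -11812 + 460 = -11352$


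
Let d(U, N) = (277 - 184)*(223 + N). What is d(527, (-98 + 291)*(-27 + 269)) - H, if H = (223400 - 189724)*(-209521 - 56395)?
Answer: 8959351613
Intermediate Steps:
d(U, N) = 20739 + 93*N (d(U, N) = 93*(223 + N) = 20739 + 93*N)
H = -8954987216 (H = 33676*(-265916) = -8954987216)
d(527, (-98 + 291)*(-27 + 269)) - H = (20739 + 93*((-98 + 291)*(-27 + 269))) - 1*(-8954987216) = (20739 + 93*(193*242)) + 8954987216 = (20739 + 93*46706) + 8954987216 = (20739 + 4343658) + 8954987216 = 4364397 + 8954987216 = 8959351613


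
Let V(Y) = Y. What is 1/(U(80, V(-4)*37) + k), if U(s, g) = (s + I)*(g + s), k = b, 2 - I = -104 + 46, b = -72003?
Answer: -1/81523 ≈ -1.2266e-5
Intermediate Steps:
I = 60 (I = 2 - (-104 + 46) = 2 - 1*(-58) = 2 + 58 = 60)
k = -72003
U(s, g) = (60 + s)*(g + s) (U(s, g) = (s + 60)*(g + s) = (60 + s)*(g + s))
1/(U(80, V(-4)*37) + k) = 1/((80**2 + 60*(-4*37) + 60*80 - 4*37*80) - 72003) = 1/((6400 + 60*(-148) + 4800 - 148*80) - 72003) = 1/((6400 - 8880 + 4800 - 11840) - 72003) = 1/(-9520 - 72003) = 1/(-81523) = -1/81523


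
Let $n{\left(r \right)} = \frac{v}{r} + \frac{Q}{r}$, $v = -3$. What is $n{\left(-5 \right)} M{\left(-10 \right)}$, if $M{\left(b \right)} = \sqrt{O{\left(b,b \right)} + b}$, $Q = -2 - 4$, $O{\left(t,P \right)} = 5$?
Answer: $\frac{9 i \sqrt{5}}{5} \approx 4.0249 i$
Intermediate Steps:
$Q = -6$ ($Q = -2 - 4 = -6$)
$n{\left(r \right)} = - \frac{9}{r}$ ($n{\left(r \right)} = - \frac{3}{r} - \frac{6}{r} = - \frac{9}{r}$)
$M{\left(b \right)} = \sqrt{5 + b}$
$n{\left(-5 \right)} M{\left(-10 \right)} = - \frac{9}{-5} \sqrt{5 - 10} = \left(-9\right) \left(- \frac{1}{5}\right) \sqrt{-5} = \frac{9 i \sqrt{5}}{5}$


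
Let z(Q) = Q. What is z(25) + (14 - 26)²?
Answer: 169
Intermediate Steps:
z(25) + (14 - 26)² = 25 + (14 - 26)² = 25 + (-12)² = 25 + 144 = 169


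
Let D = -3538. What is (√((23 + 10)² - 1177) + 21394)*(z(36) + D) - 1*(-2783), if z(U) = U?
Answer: -74919005 - 7004*I*√22 ≈ -7.4919e+7 - 32852.0*I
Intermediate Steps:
(√((23 + 10)² - 1177) + 21394)*(z(36) + D) - 1*(-2783) = (√((23 + 10)² - 1177) + 21394)*(36 - 3538) - 1*(-2783) = (√(33² - 1177) + 21394)*(-3502) + 2783 = (√(1089 - 1177) + 21394)*(-3502) + 2783 = (√(-88) + 21394)*(-3502) + 2783 = (2*I*√22 + 21394)*(-3502) + 2783 = (21394 + 2*I*√22)*(-3502) + 2783 = (-74921788 - 7004*I*√22) + 2783 = -74919005 - 7004*I*√22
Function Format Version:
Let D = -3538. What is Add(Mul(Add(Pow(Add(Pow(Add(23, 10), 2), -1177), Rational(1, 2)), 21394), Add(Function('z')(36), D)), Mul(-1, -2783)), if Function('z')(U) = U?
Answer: Add(-74919005, Mul(-7004, I, Pow(22, Rational(1, 2)))) ≈ Add(-7.4919e+7, Mul(-32852., I))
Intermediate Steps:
Add(Mul(Add(Pow(Add(Pow(Add(23, 10), 2), -1177), Rational(1, 2)), 21394), Add(Function('z')(36), D)), Mul(-1, -2783)) = Add(Mul(Add(Pow(Add(Pow(Add(23, 10), 2), -1177), Rational(1, 2)), 21394), Add(36, -3538)), Mul(-1, -2783)) = Add(Mul(Add(Pow(Add(Pow(33, 2), -1177), Rational(1, 2)), 21394), -3502), 2783) = Add(Mul(Add(Pow(Add(1089, -1177), Rational(1, 2)), 21394), -3502), 2783) = Add(Mul(Add(Pow(-88, Rational(1, 2)), 21394), -3502), 2783) = Add(Mul(Add(Mul(2, I, Pow(22, Rational(1, 2))), 21394), -3502), 2783) = Add(Mul(Add(21394, Mul(2, I, Pow(22, Rational(1, 2)))), -3502), 2783) = Add(Add(-74921788, Mul(-7004, I, Pow(22, Rational(1, 2)))), 2783) = Add(-74919005, Mul(-7004, I, Pow(22, Rational(1, 2))))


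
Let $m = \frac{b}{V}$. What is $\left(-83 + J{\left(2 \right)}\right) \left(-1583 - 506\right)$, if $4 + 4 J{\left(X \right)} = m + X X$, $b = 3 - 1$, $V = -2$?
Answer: $\frac{695637}{4} \approx 1.7391 \cdot 10^{5}$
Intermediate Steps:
$b = 2$
$m = -1$ ($m = \frac{2}{-2} = 2 \left(- \frac{1}{2}\right) = -1$)
$J{\left(X \right)} = - \frac{5}{4} + \frac{X^{2}}{4}$ ($J{\left(X \right)} = -1 + \frac{-1 + X X}{4} = -1 + \frac{-1 + X^{2}}{4} = -1 + \left(- \frac{1}{4} + \frac{X^{2}}{4}\right) = - \frac{5}{4} + \frac{X^{2}}{4}$)
$\left(-83 + J{\left(2 \right)}\right) \left(-1583 - 506\right) = \left(-83 - \left(\frac{5}{4} - \frac{2^{2}}{4}\right)\right) \left(-1583 - 506\right) = \left(-83 + \left(- \frac{5}{4} + \frac{1}{4} \cdot 4\right)\right) \left(-2089\right) = \left(-83 + \left(- \frac{5}{4} + 1\right)\right) \left(-2089\right) = \left(-83 - \frac{1}{4}\right) \left(-2089\right) = \left(- \frac{333}{4}\right) \left(-2089\right) = \frac{695637}{4}$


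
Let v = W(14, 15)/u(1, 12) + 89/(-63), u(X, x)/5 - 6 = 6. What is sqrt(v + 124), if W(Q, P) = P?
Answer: sqrt(216685)/42 ≈ 11.083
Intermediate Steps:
u(X, x) = 60 (u(X, x) = 30 + 5*6 = 30 + 30 = 60)
v = -293/252 (v = 15/60 + 89/(-63) = 15*(1/60) + 89*(-1/63) = 1/4 - 89/63 = -293/252 ≈ -1.1627)
sqrt(v + 124) = sqrt(-293/252 + 124) = sqrt(30955/252) = sqrt(216685)/42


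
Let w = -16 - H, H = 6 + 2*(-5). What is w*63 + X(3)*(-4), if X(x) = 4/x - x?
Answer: -2248/3 ≈ -749.33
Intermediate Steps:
H = -4 (H = 6 - 10 = -4)
X(x) = -x + 4/x
w = -12 (w = -16 - 1*(-4) = -16 + 4 = -12)
w*63 + X(3)*(-4) = -12*63 + (-1*3 + 4/3)*(-4) = -756 + (-3 + 4*(⅓))*(-4) = -756 + (-3 + 4/3)*(-4) = -756 - 5/3*(-4) = -756 + 20/3 = -2248/3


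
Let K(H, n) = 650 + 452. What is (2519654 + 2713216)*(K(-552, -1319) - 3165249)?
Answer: -16557569911890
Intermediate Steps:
K(H, n) = 1102
(2519654 + 2713216)*(K(-552, -1319) - 3165249) = (2519654 + 2713216)*(1102 - 3165249) = 5232870*(-3164147) = -16557569911890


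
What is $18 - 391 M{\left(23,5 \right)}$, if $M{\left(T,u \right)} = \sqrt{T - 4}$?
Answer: $18 - 391 \sqrt{19} \approx -1686.3$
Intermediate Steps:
$M{\left(T,u \right)} = \sqrt{-4 + T}$
$18 - 391 M{\left(23,5 \right)} = 18 - 391 \sqrt{-4 + 23} = 18 - 391 \sqrt{19}$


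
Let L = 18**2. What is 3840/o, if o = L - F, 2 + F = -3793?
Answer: 1280/1373 ≈ 0.93227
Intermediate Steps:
L = 324
F = -3795 (F = -2 - 3793 = -3795)
o = 4119 (o = 324 - 1*(-3795) = 324 + 3795 = 4119)
3840/o = 3840/4119 = 3840*(1/4119) = 1280/1373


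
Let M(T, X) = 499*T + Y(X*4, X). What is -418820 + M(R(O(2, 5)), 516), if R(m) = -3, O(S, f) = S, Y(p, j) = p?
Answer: -418253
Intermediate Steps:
M(T, X) = 4*X + 499*T (M(T, X) = 499*T + X*4 = 499*T + 4*X = 4*X + 499*T)
-418820 + M(R(O(2, 5)), 516) = -418820 + (4*516 + 499*(-3)) = -418820 + (2064 - 1497) = -418820 + 567 = -418253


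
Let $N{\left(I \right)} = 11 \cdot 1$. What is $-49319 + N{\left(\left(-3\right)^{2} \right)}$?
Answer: $-49308$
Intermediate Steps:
$N{\left(I \right)} = 11$
$-49319 + N{\left(\left(-3\right)^{2} \right)} = -49319 + 11 = -49308$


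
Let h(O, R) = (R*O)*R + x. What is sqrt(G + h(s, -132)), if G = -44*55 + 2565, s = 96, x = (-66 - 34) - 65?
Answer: 2*sqrt(418171) ≈ 1293.3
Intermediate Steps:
x = -165 (x = -100 - 65 = -165)
G = 145 (G = -2420 + 2565 = 145)
h(O, R) = -165 + O*R**2 (h(O, R) = (R*O)*R - 165 = (O*R)*R - 165 = O*R**2 - 165 = -165 + O*R**2)
sqrt(G + h(s, -132)) = sqrt(145 + (-165 + 96*(-132)**2)) = sqrt(145 + (-165 + 96*17424)) = sqrt(145 + (-165 + 1672704)) = sqrt(145 + 1672539) = sqrt(1672684) = 2*sqrt(418171)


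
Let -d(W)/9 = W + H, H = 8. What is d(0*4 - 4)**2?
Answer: 1296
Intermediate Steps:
d(W) = -72 - 9*W (d(W) = -9*(W + 8) = -9*(8 + W) = -72 - 9*W)
d(0*4 - 4)**2 = (-72 - 9*(0*4 - 4))**2 = (-72 - 9*(0 - 4))**2 = (-72 - 9*(-4))**2 = (-72 + 36)**2 = (-36)**2 = 1296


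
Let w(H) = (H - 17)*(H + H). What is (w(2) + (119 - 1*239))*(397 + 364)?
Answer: -136980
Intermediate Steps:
w(H) = 2*H*(-17 + H) (w(H) = (-17 + H)*(2*H) = 2*H*(-17 + H))
(w(2) + (119 - 1*239))*(397 + 364) = (2*2*(-17 + 2) + (119 - 1*239))*(397 + 364) = (2*2*(-15) + (119 - 239))*761 = (-60 - 120)*761 = -180*761 = -136980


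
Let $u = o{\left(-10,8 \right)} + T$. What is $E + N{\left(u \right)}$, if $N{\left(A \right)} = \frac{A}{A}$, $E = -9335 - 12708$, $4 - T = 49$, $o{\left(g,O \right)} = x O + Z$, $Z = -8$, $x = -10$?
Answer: $-22042$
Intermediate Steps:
$o{\left(g,O \right)} = -8 - 10 O$ ($o{\left(g,O \right)} = - 10 O - 8 = -8 - 10 O$)
$T = -45$ ($T = 4 - 49 = -45$)
$E = -22043$
$u = -133$ ($u = \left(-8 - 80\right) - 45 = -88 - 45 = -133$)
$N{\left(A \right)} = 1$
$E + N{\left(u \right)} = -22043 + 1 = -22042$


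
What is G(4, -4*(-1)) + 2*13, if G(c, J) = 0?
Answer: 26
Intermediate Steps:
G(4, -4*(-1)) + 2*13 = 0 + 2*13 = 0 + 26 = 26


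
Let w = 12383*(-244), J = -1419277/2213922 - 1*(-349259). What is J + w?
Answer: -5916028290223/2213922 ≈ -2.6722e+6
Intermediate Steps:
J = 773230764521/2213922 (J = -1419277*1/2213922 + 349259 = -1419277/2213922 + 349259 = 773230764521/2213922 ≈ 3.4926e+5)
w = -3021452
J + w = 773230764521/2213922 - 3021452 = -5916028290223/2213922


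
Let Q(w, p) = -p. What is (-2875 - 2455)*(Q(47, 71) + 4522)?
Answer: -23723830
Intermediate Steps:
(-2875 - 2455)*(Q(47, 71) + 4522) = (-2875 - 2455)*(-1*71 + 4522) = -5330*(-71 + 4522) = -5330*4451 = -23723830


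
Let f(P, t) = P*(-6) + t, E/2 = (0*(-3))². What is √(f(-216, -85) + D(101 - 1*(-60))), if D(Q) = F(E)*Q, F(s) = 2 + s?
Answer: √1533 ≈ 39.154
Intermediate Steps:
E = 0 (E = 2*(0*(-3))² = 2*0² = 2*0 = 0)
D(Q) = 2*Q (D(Q) = (2 + 0)*Q = 2*Q)
f(P, t) = t - 6*P (f(P, t) = -6*P + t = t - 6*P)
√(f(-216, -85) + D(101 - 1*(-60))) = √((-85 - 6*(-216)) + 2*(101 - 1*(-60))) = √((-85 + 1296) + 2*(101 + 60)) = √(1211 + 2*161) = √(1211 + 322) = √1533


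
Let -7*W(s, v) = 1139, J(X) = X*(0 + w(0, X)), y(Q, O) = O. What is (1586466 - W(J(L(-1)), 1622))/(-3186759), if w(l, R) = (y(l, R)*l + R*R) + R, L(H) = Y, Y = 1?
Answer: -11106401/22307313 ≈ -0.49788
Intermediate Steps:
L(H) = 1
w(l, R) = R + R**2 + R*l (w(l, R) = (R*l + R*R) + R = (R*l + R**2) + R = (R**2 + R*l) + R = R + R**2 + R*l)
J(X) = X**2*(1 + X) (J(X) = X*(0 + X*(1 + X + 0)) = X*(0 + X*(1 + X)) = X*(X*(1 + X)) = X**2*(1 + X))
W(s, v) = -1139/7 (W(s, v) = -1/7*1139 = -1139/7)
(1586466 - W(J(L(-1)), 1622))/(-3186759) = (1586466 - 1*(-1139/7))/(-3186759) = (1586466 + 1139/7)*(-1/3186759) = (11106401/7)*(-1/3186759) = -11106401/22307313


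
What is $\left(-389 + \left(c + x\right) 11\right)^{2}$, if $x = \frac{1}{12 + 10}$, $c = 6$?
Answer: $\frac{416025}{4} \approx 1.0401 \cdot 10^{5}$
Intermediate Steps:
$x = \frac{1}{22} \approx 0.045455$
$\left(-389 + \left(c + x\right) 11\right)^{2} = \left(-389 + \left(6 + \frac{1}{22}\right) 11\right)^{2} = \left(-389 + \frac{133}{22} \cdot 11\right)^{2} = \left(-389 + \frac{133}{2}\right)^{2} = \left(- \frac{645}{2}\right)^{2} = \frac{416025}{4}$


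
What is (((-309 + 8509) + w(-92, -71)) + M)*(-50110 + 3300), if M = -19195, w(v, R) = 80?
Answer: 510931150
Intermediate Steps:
(((-309 + 8509) + w(-92, -71)) + M)*(-50110 + 3300) = (((-309 + 8509) + 80) - 19195)*(-50110 + 3300) = ((8200 + 80) - 19195)*(-46810) = (8280 - 19195)*(-46810) = -10915*(-46810) = 510931150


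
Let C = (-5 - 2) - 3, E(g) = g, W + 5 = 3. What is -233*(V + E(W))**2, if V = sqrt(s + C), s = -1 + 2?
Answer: 1165 + 2796*I ≈ 1165.0 + 2796.0*I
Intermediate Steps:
W = -2 (W = -5 + 3 = -2)
s = 1
C = -10 (C = -7 - 3 = -10)
V = 3*I (V = sqrt(1 - 10) = sqrt(-9) = 3*I ≈ 3.0*I)
-233*(V + E(W))**2 = -233*(3*I - 2)**2 = -233*(-2 + 3*I)**2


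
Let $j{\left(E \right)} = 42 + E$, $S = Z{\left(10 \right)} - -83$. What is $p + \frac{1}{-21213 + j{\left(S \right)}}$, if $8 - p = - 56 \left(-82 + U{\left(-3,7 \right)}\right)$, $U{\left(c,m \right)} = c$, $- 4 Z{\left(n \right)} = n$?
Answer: $- \frac{200444114}{42181} \approx -4752.0$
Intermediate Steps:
$Z{\left(n \right)} = - \frac{n}{4}$
$S = \frac{161}{2}$ ($S = \left(- \frac{1}{4}\right) 10 - -83 = - \frac{5}{2} + 83 = \frac{161}{2} \approx 80.5$)
$p = -4752$ ($p = 8 - - 56 \left(-82 - 3\right) = 8 - \left(-56\right) \left(-85\right) = 8 - 4760 = -4752$)
$p + \frac{1}{-21213 + j{\left(S \right)}} = -4752 + \frac{1}{-21213 + \left(42 + \frac{161}{2}\right)} = -4752 + \frac{1}{-21213 + \frac{245}{2}} = -4752 + \frac{1}{- \frac{42181}{2}} = -4752 - \frac{2}{42181} = - \frac{200444114}{42181}$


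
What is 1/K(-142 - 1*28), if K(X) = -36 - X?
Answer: 1/134 ≈ 0.0074627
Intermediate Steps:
1/K(-142 - 1*28) = 1/(-36 - (-142 - 1*28)) = 1/(-36 - (-142 - 28)) = 1/(-36 - 1*(-170)) = 1/(-36 + 170) = 1/134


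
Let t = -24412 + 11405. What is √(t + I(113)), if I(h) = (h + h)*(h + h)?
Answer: √38069 ≈ 195.11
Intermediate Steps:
I(h) = 4*h² (I(h) = (2*h)*(2*h) = 4*h²)
t = -13007
√(t + I(113)) = √(-13007 + 4*113²) = √(-13007 + 4*12769) = √(-13007 + 51076) = √38069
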